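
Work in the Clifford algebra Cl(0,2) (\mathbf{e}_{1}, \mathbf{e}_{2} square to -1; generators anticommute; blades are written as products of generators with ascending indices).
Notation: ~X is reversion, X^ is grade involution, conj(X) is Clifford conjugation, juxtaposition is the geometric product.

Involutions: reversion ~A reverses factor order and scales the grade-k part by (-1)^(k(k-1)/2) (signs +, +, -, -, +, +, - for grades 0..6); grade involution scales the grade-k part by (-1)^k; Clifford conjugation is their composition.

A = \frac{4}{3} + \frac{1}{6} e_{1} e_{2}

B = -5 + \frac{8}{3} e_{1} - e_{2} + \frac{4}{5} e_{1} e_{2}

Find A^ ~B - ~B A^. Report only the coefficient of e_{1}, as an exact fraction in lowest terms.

first term: -\frac{98}{15} + \frac{67}{18} e_{1} - \frac{8}{9} e_{2} - \frac{19}{10} e_{1} e_{2}
second term: -\frac{98}{15} + \frac{61}{18} e_{1} - \frac{16}{9} e_{2} - \frac{19}{10} e_{1} e_{2}
Answer: \frac{1}{3}


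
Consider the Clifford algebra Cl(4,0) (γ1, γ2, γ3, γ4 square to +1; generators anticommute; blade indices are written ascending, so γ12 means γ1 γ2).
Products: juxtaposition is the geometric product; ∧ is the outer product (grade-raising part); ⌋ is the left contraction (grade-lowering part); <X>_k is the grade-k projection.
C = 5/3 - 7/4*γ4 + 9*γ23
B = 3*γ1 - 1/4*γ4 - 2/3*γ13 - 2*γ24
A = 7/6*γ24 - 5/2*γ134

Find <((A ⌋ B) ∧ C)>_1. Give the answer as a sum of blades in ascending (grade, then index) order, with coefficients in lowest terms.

step 1: 7/3
step 2: 35/9 - 49/12*γ4 + 21*γ23
step 3: -49/12*γ4
Answer: -49/12*γ4


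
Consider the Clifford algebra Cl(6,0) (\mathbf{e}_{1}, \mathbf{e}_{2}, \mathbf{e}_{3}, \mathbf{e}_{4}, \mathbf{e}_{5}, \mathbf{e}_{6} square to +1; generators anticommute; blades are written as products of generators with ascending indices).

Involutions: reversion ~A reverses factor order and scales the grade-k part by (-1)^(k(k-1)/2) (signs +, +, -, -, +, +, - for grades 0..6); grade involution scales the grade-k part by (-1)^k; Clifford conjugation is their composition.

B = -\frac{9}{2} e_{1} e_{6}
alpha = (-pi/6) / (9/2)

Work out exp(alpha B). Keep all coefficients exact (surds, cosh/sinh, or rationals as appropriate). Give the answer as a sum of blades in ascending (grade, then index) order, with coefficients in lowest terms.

B^2 = (-\frac{9}{2})^2*(e_{1} e_{6})^2 = \frac{81}{4}*(-1) = -\frac{81}{4} (a basis 2-blade squares to minus the product of its generators' squares).
B^2 = -\frac{81}{4} — the negative square puts this in the circular regime; l = \frac{9}{2}, alpha*l = - \frac{\pi}{6}, so exp(alpha B) = cos(- \frac{\pi}{6}) + (sin(- \frac{\pi}{6})/(\frac{9}{2}))*B = \frac{\sqrt{3}}{2} + (- \frac{1}{9})*B.
Answer: \frac{\sqrt{3}}{2} + \frac{1}{2} e_{1} e_{6}


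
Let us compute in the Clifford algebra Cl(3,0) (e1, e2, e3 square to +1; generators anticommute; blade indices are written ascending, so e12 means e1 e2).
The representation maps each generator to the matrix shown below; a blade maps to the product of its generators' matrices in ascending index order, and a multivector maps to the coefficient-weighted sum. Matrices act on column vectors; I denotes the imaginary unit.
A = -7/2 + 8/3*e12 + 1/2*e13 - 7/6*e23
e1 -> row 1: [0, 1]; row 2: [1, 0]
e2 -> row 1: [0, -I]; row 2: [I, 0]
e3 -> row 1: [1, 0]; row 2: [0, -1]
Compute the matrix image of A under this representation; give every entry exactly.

Bivector images (products of the table entries): rho(e12) = rho(e1)rho(e2) = row 1: [I, 0]; row 2: [0, -I]; rho(e13) = rho(e1)rho(e3) = row 1: [0, -1]; row 2: [1, 0]; rho(e23) = rho(e2)rho(e3) = row 1: [0, I]; row 2: [I, 0].
M = (-7/2)*1 + (8/3)*rho(e12) + (1/2)*rho(e13) + (-7/6)*rho(e23), summed entrywise (1 is the identity matrix):
Answer: row 1: [-7/2 + 8*I/3, -1/2 - 7*I/6]; row 2: [1/2 - 7*I/6, -7/2 - 8*I/3]


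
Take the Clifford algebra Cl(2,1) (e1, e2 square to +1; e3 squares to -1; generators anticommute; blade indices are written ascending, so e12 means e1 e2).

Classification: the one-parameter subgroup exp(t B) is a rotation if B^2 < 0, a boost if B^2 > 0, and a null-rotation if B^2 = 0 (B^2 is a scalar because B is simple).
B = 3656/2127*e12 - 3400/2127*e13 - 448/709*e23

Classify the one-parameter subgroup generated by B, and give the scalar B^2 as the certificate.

B^2 term by term: the squares give (3656/2127)^2*(e12)^2 + (-3400/2127)^2*(e13)^2 + (-448/709)^2*(e23)^2 = 13366336/4524129*(-1) + 11560000/4524129*(+1) + 200704/502681*(+1) = 0 (each basis 2-blade squares to minus the product of its generators' squares); cross terms between blades sharing an index anticommute and cancel. So B^2 = 0.
Answer: null-rotation, certificate B^2 = 0. One invariant decides it: the square 0 survives every conjugation, and its sign is exactly the classification.


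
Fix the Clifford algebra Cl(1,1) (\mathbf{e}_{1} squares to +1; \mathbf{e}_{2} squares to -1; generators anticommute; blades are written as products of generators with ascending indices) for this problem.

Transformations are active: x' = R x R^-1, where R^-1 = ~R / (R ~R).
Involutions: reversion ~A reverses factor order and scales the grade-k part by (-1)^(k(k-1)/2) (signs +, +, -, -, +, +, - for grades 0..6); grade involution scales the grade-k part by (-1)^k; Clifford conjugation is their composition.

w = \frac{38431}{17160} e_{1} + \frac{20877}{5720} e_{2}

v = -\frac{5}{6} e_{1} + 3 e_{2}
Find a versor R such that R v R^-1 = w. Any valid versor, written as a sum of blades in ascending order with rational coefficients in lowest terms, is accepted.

A norm check does it: q(v) = q(w) = -\frac{299}{36}, hence R = v + w = \frac{24131}{17160} e_{1} + \frac{38037}{5720} e_{2} realises the map — parallel part kept, (v - w)/2 negated, v carried to w.
Answer: \frac{24131}{17160} e_{1} + \frac{38037}{5720} e_{2}


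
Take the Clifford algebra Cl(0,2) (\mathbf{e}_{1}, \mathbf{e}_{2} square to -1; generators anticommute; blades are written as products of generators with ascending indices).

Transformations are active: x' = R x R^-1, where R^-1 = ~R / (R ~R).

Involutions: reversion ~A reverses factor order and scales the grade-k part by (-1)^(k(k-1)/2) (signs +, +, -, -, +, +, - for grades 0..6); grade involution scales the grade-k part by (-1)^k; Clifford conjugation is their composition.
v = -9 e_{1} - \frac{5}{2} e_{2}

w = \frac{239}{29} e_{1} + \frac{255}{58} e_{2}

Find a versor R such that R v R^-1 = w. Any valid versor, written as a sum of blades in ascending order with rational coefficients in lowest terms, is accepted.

Since q(v) = q(w) = -\frac{349}{4}, the sum R = v + w = -\frac{22}{29} e_{1} + \frac{55}{29} e_{2} does the job whenever invertible.
Answer: -\frac{22}{29} e_{1} + \frac{55}{29} e_{2}


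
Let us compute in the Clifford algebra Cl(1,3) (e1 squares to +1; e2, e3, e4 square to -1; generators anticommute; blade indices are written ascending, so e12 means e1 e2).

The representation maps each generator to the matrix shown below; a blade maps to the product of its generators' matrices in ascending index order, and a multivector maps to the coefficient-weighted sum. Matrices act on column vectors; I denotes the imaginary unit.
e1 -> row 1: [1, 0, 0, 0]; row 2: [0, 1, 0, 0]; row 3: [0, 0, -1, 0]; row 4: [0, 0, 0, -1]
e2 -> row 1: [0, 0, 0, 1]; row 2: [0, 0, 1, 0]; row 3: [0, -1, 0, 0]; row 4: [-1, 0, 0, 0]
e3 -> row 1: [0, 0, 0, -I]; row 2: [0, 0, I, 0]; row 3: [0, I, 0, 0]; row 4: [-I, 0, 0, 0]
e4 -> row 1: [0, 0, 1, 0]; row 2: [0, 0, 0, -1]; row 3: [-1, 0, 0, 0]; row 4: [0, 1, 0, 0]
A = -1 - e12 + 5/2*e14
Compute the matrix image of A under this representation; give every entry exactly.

Bivector images (products of the table entries): rho(e12) = rho(e1)rho(e2) = row 1: [0, 0, 0, 1]; row 2: [0, 0, 1, 0]; row 3: [0, 1, 0, 0]; row 4: [1, 0, 0, 0]; rho(e14) = rho(e1)rho(e4) = row 1: [0, 0, 1, 0]; row 2: [0, 0, 0, -1]; row 3: [1, 0, 0, 0]; row 4: [0, -1, 0, 0].
M = (-1)*1 + (-1)*rho(e12) + (5/2)*rho(e14), summed entrywise (1 is the identity matrix):
Answer: row 1: [-1, 0, 5/2, -1]; row 2: [0, -1, -1, -5/2]; row 3: [5/2, -1, -1, 0]; row 4: [-1, -5/2, 0, -1]


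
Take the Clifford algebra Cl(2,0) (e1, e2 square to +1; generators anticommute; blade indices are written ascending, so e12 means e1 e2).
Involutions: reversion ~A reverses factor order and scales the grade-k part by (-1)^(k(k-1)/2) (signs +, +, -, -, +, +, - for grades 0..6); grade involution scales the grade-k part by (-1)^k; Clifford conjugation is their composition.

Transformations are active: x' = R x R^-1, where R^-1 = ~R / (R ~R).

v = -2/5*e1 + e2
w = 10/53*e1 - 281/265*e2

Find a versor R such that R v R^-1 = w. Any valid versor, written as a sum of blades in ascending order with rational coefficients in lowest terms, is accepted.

Since q(v) = q(w) = 29/25, the sum R = v + w = -56/265*e1 - 16/265*e2 does the job whenever invertible.
Answer: -56/265*e1 - 16/265*e2


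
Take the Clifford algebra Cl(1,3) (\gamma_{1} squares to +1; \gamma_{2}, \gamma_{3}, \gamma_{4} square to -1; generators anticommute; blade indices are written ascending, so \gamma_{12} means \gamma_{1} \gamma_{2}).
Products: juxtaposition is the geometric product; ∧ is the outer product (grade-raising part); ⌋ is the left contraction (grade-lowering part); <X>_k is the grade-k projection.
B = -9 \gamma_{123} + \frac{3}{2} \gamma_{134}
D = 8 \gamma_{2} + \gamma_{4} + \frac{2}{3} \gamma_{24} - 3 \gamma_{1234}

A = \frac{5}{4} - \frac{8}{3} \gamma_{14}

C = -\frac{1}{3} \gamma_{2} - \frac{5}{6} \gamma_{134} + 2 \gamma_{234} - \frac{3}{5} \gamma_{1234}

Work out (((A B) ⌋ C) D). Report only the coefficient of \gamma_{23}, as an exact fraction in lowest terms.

step 1: 4 \gamma_{3} - \frac{45}{4} \gamma_{123} + \frac{15}{8} \gamma_{134} - 24 \gamma_{234}
step 2: -\frac{743}{16} - \frac{72}{5} \gamma_{1} + \frac{9}{8} \gamma_{2} - \frac{27}{4} \gamma_{4} - \frac{10}{3} \gamma_{14} + 8 \gamma_{24} + \frac{12}{5} \gamma_{124}
step 3: -\frac{91}{12} + \frac{26}{15} \gamma_{1} - 384 \gamma_{2} - \frac{36}{5} \gamma_{3} + \frac{269}{16} \gamma_{4} - \frac{5392}{45} \gamma_{12} - 24 \gamma_{13} + \frac{24}{5} \gamma_{14} + 10 \gamma_{23} + \frac{145}{6} \gamma_{24} + \frac{81}{4} \gamma_{123} + \frac{256}{15} \gamma_{124} - \frac{27}{8} \gamma_{134} + \frac{216}{5} \gamma_{234} + \frac{2229}{16} \gamma_{1234}
Answer: 10


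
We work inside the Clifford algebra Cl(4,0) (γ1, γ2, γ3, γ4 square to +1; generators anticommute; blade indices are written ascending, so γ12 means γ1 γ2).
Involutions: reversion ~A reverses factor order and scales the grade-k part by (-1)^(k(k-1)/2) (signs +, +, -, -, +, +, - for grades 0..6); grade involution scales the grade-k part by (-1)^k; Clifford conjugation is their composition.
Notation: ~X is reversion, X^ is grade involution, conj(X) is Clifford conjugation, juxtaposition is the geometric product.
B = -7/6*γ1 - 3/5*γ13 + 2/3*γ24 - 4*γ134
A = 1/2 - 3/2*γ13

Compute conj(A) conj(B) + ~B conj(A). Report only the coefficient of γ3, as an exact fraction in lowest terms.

first term: -9/10 + 7/12*γ1 - 7/4*γ3 + 6*γ4 + 3/10*γ13 - 1/3*γ24 - 2*γ134 + γ1234
second term: -9/10 - 7/12*γ1 - 7/4*γ3 - 6*γ4 + 3/10*γ13 - 1/3*γ24 + 2*γ134 + γ1234
Answer: -7/2


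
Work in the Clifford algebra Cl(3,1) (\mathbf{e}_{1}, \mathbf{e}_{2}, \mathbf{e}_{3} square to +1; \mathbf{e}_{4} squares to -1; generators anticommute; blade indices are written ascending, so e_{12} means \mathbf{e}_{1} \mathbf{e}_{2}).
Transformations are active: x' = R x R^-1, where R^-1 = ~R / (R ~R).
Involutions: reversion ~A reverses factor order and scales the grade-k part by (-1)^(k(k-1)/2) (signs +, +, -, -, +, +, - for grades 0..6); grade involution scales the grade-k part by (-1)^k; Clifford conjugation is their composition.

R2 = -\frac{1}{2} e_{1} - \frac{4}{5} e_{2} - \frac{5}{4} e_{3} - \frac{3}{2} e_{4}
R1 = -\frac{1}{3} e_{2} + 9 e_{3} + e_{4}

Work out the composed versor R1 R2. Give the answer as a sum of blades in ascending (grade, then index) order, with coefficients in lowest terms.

Distribute over the terms of R1 (each basis-blade product reordered to ascending indices, repeated generators contracted through their squares):
(-\frac{1}{3} e_{2}) R2 = \frac{4}{15} - \frac{1}{6} e_{12} + \frac{5}{12} e_{23} + \frac{1}{2} e_{24}
(9 e_{3}) R2 = -\frac{45}{4} + \frac{9}{2} e_{13} + \frac{36}{5} e_{23} - \frac{27}{2} e_{34}
(e_{4}) R2 = \frac{3}{2} + \frac{1}{2} e_{14} + \frac{4}{5} e_{24} + \frac{5}{4} e_{34}
Summing the partial products and collecting blades:
Answer: -\frac{569}{60} - \frac{1}{6} e_{12} + \frac{9}{2} e_{13} + \frac{1}{2} e_{14} + \frac{457}{60} e_{23} + \frac{13}{10} e_{24} - \frac{49}{4} e_{34}


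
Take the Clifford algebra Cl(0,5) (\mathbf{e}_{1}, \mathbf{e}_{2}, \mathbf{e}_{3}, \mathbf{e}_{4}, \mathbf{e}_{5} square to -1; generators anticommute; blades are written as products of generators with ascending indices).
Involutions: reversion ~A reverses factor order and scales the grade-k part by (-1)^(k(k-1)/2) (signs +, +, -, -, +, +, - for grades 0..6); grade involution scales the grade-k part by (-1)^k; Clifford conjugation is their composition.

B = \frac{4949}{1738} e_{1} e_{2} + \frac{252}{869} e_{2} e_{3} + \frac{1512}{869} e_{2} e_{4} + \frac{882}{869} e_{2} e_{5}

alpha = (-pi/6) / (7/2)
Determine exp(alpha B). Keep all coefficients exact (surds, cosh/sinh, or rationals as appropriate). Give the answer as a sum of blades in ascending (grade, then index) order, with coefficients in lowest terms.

B^2 term by term: the squares give (\frac{4949}{1738})^2*(e_{1} e_{2})^2 + (\frac{252}{869})^2*(e_{2} e_{3})^2 + (\frac{1512}{869})^2*(e_{2} e_{4})^2 + (\frac{882}{869})^2*(e_{2} e_{5})^2 = \frac{24492601}{3020644}*(-1) + \frac{63504}{755161}*(-1) + \frac{2286144}{755161}*(-1) + \frac{777924}{755161}*(-1) = -\frac{49}{4} (each basis 2-blade squares to minus the product of its generators' squares); cross terms between blades sharing an index anticommute and cancel. So B^2 = -\frac{49}{4}.
B^2 = -\frac{49}{4} — the negative square puts this in the circular regime; l = \frac{7}{2}, alpha*l = - \frac{\pi}{6}, so exp(alpha B) = cos(- \frac{\pi}{6}) + (sin(- \frac{\pi}{6})/(\frac{7}{2}))*B = \frac{\sqrt{3}}{2} + (- \frac{1}{7})*B.
Answer: \frac{\sqrt{3}}{2} - \frac{707}{1738} e_{1} e_{2} - \frac{36}{869} e_{2} e_{3} - \frac{216}{869} e_{2} e_{4} - \frac{126}{869} e_{2} e_{5}


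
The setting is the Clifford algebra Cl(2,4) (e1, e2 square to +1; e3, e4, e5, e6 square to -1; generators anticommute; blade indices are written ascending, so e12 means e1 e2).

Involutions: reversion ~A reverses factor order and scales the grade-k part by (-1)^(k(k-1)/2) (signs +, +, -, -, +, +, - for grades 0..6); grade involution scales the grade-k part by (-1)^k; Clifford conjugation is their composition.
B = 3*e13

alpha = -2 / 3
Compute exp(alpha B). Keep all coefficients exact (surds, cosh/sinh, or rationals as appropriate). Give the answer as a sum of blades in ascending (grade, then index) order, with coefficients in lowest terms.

B^2 = (3)^2*(e13)^2 = 9*(+1) = 9 (a basis 2-blade squares to minus the product of its generators' squares).
B^2 = 9 — a positive square means the series sums to a boost: l = 3, alpha*l = -2, so exp(alpha B) = cosh(-2) + (sinh(-2)/3)*B = cosh(2) + (-sinh(2)/3)*B.
Answer: cosh(2) - sinh(2)*e13


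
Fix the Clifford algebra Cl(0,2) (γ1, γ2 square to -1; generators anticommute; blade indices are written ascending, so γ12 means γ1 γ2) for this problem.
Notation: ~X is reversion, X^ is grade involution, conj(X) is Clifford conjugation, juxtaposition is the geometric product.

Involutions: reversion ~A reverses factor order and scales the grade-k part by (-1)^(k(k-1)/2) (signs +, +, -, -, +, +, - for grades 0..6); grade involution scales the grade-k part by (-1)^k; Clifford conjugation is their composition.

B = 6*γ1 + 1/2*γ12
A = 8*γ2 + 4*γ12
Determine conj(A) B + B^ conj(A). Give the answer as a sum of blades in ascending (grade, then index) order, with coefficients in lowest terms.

first term: 2 - 4*γ1 - 24*γ2 + 48*γ12
second term: 2 + 4*γ1 - 24*γ2 + 48*γ12
Answer: 4 - 48*γ2 + 96*γ12


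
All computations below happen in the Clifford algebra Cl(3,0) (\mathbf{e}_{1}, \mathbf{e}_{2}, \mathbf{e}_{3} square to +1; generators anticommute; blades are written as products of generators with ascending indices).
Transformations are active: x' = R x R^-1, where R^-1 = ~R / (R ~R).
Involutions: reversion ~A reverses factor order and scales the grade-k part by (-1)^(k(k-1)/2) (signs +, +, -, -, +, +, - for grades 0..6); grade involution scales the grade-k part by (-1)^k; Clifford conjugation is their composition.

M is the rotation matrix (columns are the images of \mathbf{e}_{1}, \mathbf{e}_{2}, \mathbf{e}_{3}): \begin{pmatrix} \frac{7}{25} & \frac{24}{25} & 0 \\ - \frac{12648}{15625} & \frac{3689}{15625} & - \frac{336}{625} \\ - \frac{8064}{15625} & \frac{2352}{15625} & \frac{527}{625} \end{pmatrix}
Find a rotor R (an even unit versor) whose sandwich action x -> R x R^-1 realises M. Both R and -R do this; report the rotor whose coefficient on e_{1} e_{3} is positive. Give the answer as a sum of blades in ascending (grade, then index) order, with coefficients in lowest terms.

Method: write R = a + b12*e_{1} e_{2} + b13*e_{1} e_{3} + b23*e_{2} e_{3} with a^2 + b12^2 + b13^2 + b23^2 = 1 (so R^-1 = ~R). Expanding the columns R e_j ~R gives tr M = 4a^2 - 1 and, from the antisymmetric part, M21 - M12 = -4a*b12, M13 - M31 = 4a*b13, M32 - M23 = -4a*b23.
Here tr M = \frac{21239}{15625}, so a^2 = (1 + tr M)/4 = \frac{9216}{15625} and a = ±\frac{96}{125}. Taking a = \frac{96}{125}: M21 - M12 = -\frac{27648}{15625}, M13 - M31 = \frac{8064}{15625}, M32 - M23 = \frac{10752}{15625}, giving b12 = \frac{72}{125}, b13 = \frac{21}{125}, b23 = -\frac{28}{125}, i.e. R = \frac{96}{125} + \frac{72}{125} e_{1} e_{2} + \frac{21}{125} e_{1} e_{3} - \frac{28}{125} e_{2} e_{3}.
Its e_{1} e_{3} coefficient is already positive.
Answer: \frac{96}{125} + \frac{72}{125} e_{1} e_{2} + \frac{21}{125} e_{1} e_{3} - \frac{28}{125} e_{2} e_{3}. Recall the cover is two-to-one: with M of trace \frac{21239}{15625}, both preimages act alike, and the stated e_{1} e_{3} sign chooses the sheet.


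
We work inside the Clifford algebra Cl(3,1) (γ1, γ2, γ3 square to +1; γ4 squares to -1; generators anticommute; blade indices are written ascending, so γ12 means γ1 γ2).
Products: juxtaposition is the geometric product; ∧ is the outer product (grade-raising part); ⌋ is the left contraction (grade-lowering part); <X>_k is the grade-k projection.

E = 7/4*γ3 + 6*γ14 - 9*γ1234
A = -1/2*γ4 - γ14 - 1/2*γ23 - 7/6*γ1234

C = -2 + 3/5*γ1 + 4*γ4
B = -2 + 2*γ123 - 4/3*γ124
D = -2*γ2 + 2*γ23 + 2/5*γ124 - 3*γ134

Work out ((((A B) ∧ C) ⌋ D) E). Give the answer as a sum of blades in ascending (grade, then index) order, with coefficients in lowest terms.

step 1: γ1 - 4/3*γ2 + 14/9*γ3 - 4/3*γ4 - 2/3*γ12 + 2*γ14 + γ23 - 2/3*γ134 + 2*γ234 + 10/3*γ1234
step 2: -2*γ1 + 8/3*γ2 - 28/9*γ3 + 8/3*γ4 + 32/15*γ12 - 14/15*γ13 + 4/5*γ14 - 2*γ23 - 16/3*γ24 + 56/9*γ34 + 3/5*γ123 - 8/3*γ124 + 4/3*γ134 - 118/15*γ1234
step 3: -32/5 - 104/5*γ1 + 1328/225*γ2 + 116/15*γ3 - 274/75*γ4 - 16/15*γ12 + 8*γ13 - 52/5*γ14 - 4/5*γ24 + 6*γ34
step 4: -733/15 - 198/25*γ1 - 56/5*γ3 - 1353/10*γ4 - 246/5*γ12 - 398/5*γ13 - 192/5*γ14 + 23384/225*γ23 - 328/5*γ24 - 7681/150*γ34 + 2326/75*γ123 - 7876/75*γ124 + 623/25*γ134 + 943/5*γ234 + 288/5*γ1234
Answer: -733/15 - 198/25*γ1 - 56/5*γ3 - 1353/10*γ4 - 246/5*γ12 - 398/5*γ13 - 192/5*γ14 + 23384/225*γ23 - 328/5*γ24 - 7681/150*γ34 + 2326/75*γ123 - 7876/75*γ124 + 623/25*γ134 + 943/5*γ234 + 288/5*γ1234


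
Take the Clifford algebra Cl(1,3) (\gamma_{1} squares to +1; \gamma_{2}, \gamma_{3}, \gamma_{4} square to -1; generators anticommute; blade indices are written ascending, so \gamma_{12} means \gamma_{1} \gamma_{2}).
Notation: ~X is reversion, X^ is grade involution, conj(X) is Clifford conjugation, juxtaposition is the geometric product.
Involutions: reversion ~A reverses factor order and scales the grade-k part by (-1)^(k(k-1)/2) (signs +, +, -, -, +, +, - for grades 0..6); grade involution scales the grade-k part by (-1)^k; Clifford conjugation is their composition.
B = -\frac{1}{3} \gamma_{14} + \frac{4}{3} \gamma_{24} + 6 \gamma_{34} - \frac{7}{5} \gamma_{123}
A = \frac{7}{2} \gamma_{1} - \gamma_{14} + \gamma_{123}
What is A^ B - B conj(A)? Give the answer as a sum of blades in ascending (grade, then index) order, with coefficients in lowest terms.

first term: -\frac{16}{15} + \frac{7}{6} \gamma_{4} - \frac{4}{3} \gamma_{12} - 6 \gamma_{13} + \frac{49}{10} \gamma_{23} + \frac{4}{3} \gamma_{124} - \frac{67}{3} \gamma_{134} - \frac{16}{15} \gamma_{234}
second term: \frac{16}{15} - \frac{7}{6} \gamma_{4} - \frac{4}{3} \gamma_{12} - 6 \gamma_{13} + \frac{49}{10} \gamma_{23} + \frac{4}{3} \gamma_{124} - \frac{67}{3} \gamma_{134} - \frac{16}{15} \gamma_{234}
Answer: -\frac{32}{15} + \frac{7}{3} \gamma_{4}


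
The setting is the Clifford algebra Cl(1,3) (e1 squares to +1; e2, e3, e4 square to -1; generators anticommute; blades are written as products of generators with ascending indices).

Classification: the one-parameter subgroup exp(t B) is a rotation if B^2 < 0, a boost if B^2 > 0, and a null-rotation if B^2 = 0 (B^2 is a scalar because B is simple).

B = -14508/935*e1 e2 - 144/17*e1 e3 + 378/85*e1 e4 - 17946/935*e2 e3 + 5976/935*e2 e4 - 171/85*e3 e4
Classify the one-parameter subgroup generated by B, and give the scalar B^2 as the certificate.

B^2 term by term: the squares give (-14508/935)^2*(e1 e2)^2 + (-144/17)^2*(e1 e3)^2 + (378/85)^2*(e1 e4)^2 + (-17946/935)^2*(e2 e3)^2 + (5976/935)^2*(e2 e4)^2 + (-171/85)^2*(e3 e4)^2 = 210482064/874225*(+1) + 20736/289*(+1) + 142884/7225*(+1) + 322058916/874225*(-1) + 35712576/874225*(-1) + 29241/7225*(-1) = -81 (each basis 2-blade squares to minus the product of its generators' squares); cross terms between blades sharing an index anticommute and cancel; the commuting (index-disjoint) pairs give grade-4 terms 2*c*c'*(blade product), which cancel blade by blade — e1 e2 e3 e4: 4961736/79475 + 1721088/15895 - 13567176/79475 = 0 — confirming B is simple. So B^2 = -81.
Answer: rotation, certificate B^2 = -81. The invariant at work: B^2 = -81 is unchanged by conjugation, hence its sign classifies the subgroup whatever basis B is written in.


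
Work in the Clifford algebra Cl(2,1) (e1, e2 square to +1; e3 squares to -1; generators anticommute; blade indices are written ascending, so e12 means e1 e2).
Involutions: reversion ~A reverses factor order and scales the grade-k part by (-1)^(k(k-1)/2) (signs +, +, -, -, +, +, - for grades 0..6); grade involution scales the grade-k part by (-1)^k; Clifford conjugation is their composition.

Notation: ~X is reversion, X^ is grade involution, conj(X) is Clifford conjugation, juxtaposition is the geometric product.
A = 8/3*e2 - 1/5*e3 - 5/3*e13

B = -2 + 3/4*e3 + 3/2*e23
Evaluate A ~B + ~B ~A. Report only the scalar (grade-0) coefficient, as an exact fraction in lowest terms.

first term: 3/20 + 5/4*e1 - 151/30*e2 - 18/5*e3 + 5/2*e12 + 10/3*e13 + 2*e23
second term: 3/20 + 5/4*e1 - 169/30*e2 + 22/5*e3 + 5/2*e12 - 10/3*e13 - 2*e23
Answer: 3/10


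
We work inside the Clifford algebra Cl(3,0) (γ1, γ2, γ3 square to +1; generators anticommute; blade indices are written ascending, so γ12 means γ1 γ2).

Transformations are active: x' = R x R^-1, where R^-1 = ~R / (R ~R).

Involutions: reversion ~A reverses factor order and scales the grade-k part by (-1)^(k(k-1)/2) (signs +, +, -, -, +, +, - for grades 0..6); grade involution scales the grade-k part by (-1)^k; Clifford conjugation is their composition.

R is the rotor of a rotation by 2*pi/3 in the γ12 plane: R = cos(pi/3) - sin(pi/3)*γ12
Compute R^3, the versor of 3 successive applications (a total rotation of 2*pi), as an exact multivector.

Because a rotor carries half the rotation angle, composing 3 copies of this γ12-plane rotor multiplies the phase: 3*(pi/3) = pi, hence R^3 = cos(pi) - sin(pi)*γ12.
cos(pi) = -1 and sin(pi) = 0, so R^3 = -1. The total rotation 2*pi is 1 full turn, so every vector returns to itself, yet the rotor is -1, on the OTHER sheet of the double cover (an odd number of 2*pi turns).
Answer: -1


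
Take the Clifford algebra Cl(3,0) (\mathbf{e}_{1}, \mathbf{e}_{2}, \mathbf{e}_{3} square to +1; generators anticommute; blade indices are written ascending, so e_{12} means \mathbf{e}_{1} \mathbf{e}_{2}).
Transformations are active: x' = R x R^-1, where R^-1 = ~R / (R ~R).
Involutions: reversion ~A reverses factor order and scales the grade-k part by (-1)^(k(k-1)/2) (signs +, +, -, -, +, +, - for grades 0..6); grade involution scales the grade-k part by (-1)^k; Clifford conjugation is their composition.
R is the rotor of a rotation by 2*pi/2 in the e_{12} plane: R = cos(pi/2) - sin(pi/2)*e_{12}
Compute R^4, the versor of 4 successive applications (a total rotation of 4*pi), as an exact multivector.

Half-angle bookkeeping: 4 applications in e_{12} add up to rotor phase 4*pi/2 = 2 \pi, so R^4 = cos(2 \pi) - sin(2 \pi)*e_{12}.
cos(2 \pi) = 1 and sin(2 \pi) = 0, so R^4 = 1. The total rotation 4*pi is 2 full turns, so every vector returns to itself, yet the rotor is +1, back on the identity sheet (an even number of 2*pi turns).
Answer: 1


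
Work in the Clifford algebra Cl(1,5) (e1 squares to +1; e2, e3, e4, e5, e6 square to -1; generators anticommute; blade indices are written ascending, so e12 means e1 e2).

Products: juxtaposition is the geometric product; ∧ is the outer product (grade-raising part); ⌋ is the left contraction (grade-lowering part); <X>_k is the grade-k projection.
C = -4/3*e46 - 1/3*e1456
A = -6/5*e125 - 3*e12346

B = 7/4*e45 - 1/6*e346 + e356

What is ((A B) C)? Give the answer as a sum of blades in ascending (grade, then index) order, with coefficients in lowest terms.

step 1: 1/2*e12 - 21/10*e124 - 6/5*e1236 + 3*e1245 + 21/4*e12356 + 1/5*e123456
step 2: 1/15*e23 - e26 - 14/5*e126 + 7/4*e234 - 7/10*e256 + 8/5*e1234 - 4/15*e1235 - 2/3*e1246 - 4*e1256 + 2/5*e2345 + 1/6*e2456 + 7*e12345
Answer: 1/15*e23 - e26 - 14/5*e126 + 7/4*e234 - 7/10*e256 + 8/5*e1234 - 4/15*e1235 - 2/3*e1246 - 4*e1256 + 2/5*e2345 + 1/6*e2456 + 7*e12345


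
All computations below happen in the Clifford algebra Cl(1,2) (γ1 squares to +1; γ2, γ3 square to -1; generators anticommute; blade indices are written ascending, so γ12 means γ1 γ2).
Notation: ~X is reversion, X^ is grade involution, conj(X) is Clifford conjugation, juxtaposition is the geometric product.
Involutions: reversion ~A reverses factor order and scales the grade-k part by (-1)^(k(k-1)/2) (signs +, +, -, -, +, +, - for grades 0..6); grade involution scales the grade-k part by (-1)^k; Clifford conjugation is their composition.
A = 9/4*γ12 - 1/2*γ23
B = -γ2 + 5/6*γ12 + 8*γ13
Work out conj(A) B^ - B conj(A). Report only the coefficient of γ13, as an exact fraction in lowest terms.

first term: -15/8 + 9/4*γ1 + 1/2*γ3 - 4*γ12 + 5/12*γ13 + 18*γ23
second term: -15/8 + 9/4*γ1 + 1/2*γ3 + 4*γ12 - 5/12*γ13 - 18*γ23
Answer: 5/6


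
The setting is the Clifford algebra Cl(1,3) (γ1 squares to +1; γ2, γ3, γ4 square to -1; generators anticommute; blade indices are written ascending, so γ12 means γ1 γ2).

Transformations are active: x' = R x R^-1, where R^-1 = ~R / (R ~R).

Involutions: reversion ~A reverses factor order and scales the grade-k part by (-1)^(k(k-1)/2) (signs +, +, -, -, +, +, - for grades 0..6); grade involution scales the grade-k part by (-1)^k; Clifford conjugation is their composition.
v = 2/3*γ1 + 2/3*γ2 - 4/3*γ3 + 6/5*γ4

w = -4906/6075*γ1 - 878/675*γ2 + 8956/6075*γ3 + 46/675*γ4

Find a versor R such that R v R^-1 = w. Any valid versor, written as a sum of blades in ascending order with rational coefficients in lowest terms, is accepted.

Why this works: both vectors square to -724/225, so q(v) = q(w) and R = v + w = -856/6075*γ1 - 428/675*γ2 + 856/6075*γ3 + 856/675*γ4 carries v to w — its own direction survives, the complement (v - w)/2 flips.
Answer: -856/6075*γ1 - 428/675*γ2 + 856/6075*γ3 + 856/675*γ4


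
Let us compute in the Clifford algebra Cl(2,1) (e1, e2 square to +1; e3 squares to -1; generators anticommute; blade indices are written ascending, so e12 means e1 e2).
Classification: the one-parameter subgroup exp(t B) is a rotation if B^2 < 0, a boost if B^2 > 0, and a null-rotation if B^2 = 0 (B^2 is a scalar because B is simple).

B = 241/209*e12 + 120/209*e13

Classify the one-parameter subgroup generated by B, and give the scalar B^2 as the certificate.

B^2 term by term: the squares give (241/209)^2*(e12)^2 + (120/209)^2*(e13)^2 = 58081/43681*(-1) + 14400/43681*(+1) = -1 (each basis 2-blade squares to minus the product of its generators' squares); cross terms between blades sharing an index anticommute and cancel. So B^2 = -1.
Answer: rotation, certificate B^2 = -1. B^2 = -1 is basis-independent, so its sign is the whole story.


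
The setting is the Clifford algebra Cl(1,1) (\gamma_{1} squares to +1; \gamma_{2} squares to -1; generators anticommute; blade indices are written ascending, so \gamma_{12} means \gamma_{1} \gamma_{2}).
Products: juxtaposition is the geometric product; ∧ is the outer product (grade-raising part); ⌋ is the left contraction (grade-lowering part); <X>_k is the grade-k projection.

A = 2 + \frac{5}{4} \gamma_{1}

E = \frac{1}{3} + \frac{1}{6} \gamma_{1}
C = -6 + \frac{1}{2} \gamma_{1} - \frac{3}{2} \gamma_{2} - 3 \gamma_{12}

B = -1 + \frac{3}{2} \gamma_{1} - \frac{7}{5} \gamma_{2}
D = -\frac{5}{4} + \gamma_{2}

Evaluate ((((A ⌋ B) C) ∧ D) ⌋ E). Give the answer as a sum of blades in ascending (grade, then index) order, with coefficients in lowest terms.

step 1: -\frac{1}{8} + 3 \gamma_{1} - \frac{14}{5} \gamma_{2}
step 2: -\frac{39}{20} - \frac{773}{80} \gamma_{1} + \frac{639}{80} \gamma_{2} - \frac{109}{40} \gamma_{12}
step 3: \frac{39}{16} + \frac{773}{64} \gamma_{1} - \frac{3819}{320} \gamma_{2} - \frac{1001}{160} \gamma_{12}
step 4: \frac{1085}{384} + \frac{13}{32} \gamma_{1}
Answer: \frac{1085}{384} + \frac{13}{32} \gamma_{1}


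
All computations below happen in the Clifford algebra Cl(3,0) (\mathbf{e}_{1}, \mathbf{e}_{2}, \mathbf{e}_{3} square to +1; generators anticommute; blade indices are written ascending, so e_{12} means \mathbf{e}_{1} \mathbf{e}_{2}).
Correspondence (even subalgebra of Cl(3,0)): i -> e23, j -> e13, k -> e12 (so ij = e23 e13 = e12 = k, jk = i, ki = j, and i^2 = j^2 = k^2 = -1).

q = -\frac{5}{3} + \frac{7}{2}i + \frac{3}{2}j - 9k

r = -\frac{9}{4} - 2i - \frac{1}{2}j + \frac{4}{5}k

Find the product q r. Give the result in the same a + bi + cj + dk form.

In blades: q = -\frac{5}{3} - 9 e_{12} + \frac{3}{2} e_{13} + \frac{7}{2} e_{23}, r = -\frac{9}{4} + \frac{4}{5} e_{12} - \frac{1}{2} e_{13} - 2 e_{23}.
Distribute q over r term by term (generator squares from the signature, products reordered to ascending indices): (-\frac{5}{3})*r = \frac{15}{4} - \frac{4}{3} e_{12} + \frac{5}{6} e_{13} + \frac{10}{3} e_{23}; (-9 e_{12})*r = \frac{36}{5} + \frac{81}{4} e_{12} + 18 e_{13} - \frac{9}{2} e_{23}; (\frac{3}{2} e_{13})*r = \frac{3}{4} + 3 e_{12} - \frac{27}{8} e_{13} + \frac{6}{5} e_{23}; (\frac{7}{2} e_{23})*r = 7 - \frac{7}{4} e_{12} - \frac{14}{5} e_{13} - \frac{63}{8} e_{23}.
Sum: \frac{187}{10} + \frac{121}{6} e_{12} + \frac{1519}{120} e_{13} - \frac{941}{120} e_{23}; translating back through the correspondence:
Answer: \frac{187}{10} - \frac{941}{120}i + \frac{1519}{120}j + \frac{121}{6}k


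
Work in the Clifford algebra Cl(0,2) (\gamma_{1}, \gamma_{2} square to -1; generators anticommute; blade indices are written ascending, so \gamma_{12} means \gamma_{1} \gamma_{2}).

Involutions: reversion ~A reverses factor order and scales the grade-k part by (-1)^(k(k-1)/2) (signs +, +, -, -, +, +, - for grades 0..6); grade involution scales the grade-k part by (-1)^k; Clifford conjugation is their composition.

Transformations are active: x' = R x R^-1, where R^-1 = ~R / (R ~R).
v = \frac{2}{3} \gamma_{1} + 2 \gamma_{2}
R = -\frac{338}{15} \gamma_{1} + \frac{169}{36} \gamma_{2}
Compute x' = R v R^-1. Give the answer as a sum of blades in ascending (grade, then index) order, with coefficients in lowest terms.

~R = -\frac{338}{15} \gamma_{1} + \frac{169}{36} \gamma_{2}, and R ~R = -\frac{17165161}{32400}, so R^-1 = ~R / (-\frac{17165161}{32400}).
R v = \frac{169}{30} - \frac{13013}{270} \gamma_{12}
Answer: -\frac{338}{1803} \gamma_{1} - \frac{1262}{601} \gamma_{2}


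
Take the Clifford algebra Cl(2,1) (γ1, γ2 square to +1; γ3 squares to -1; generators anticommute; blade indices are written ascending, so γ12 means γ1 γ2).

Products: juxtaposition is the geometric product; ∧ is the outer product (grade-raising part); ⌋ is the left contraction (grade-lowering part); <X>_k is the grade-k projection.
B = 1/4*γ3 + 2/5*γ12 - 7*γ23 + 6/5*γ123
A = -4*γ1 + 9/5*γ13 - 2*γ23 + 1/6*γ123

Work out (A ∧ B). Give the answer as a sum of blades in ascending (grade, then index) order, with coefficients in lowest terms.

step 1: -γ13 + 28*γ123
Answer: -γ13 + 28*γ123


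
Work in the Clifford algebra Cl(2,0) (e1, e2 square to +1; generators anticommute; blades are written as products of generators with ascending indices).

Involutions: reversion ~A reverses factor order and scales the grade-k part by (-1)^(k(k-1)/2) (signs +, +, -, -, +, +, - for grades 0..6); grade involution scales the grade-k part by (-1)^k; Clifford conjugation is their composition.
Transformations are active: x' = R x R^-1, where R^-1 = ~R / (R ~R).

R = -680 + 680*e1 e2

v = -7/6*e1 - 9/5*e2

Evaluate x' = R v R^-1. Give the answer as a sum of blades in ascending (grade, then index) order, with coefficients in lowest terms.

~R = -680 - 680*e1 e2, and R ~R = 924800, so R^-1 = ~R / (924800).
R v = -1292/3*e1 + 6052/3*e2
Answer: 9/5*e1 - 7/6*e2


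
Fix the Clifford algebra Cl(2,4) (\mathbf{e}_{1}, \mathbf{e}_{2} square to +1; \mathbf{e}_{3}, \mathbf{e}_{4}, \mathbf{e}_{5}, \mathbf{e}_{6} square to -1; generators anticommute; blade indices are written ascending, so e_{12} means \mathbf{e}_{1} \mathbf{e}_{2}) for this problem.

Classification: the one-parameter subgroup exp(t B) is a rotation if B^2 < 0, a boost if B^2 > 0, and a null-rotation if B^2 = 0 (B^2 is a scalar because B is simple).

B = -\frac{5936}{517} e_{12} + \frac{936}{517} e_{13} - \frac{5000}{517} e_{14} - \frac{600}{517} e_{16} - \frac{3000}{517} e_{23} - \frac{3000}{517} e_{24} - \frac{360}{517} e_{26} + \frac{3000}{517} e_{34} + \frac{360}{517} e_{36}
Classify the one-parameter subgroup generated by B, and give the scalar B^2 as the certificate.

B^2 term by term: the squares give (-\frac{5936}{517})^2*(e_{12})^2 + (\frac{936}{517})^2*(e_{13})^2 + (-\frac{5000}{517})^2*(e_{14})^2 + (-\frac{600}{517})^2*(e_{16})^2 + (-\frac{3000}{517})^2*(e_{23})^2 + (-\frac{3000}{517})^2*(e_{24})^2 + (-\frac{360}{517})^2*(e_{26})^2 + (\frac{3000}{517})^2*(e_{34})^2 + (\frac{360}{517})^2*(e_{36})^2 = \frac{35236096}{267289}*(-1) + \frac{876096}{267289}*(+1) + \frac{25000000}{267289}*(+1) + \frac{360000}{267289}*(+1) + \frac{9000000}{267289}*(+1) + \frac{9000000}{267289}*(+1) + \frac{129600}{267289}*(+1) + \frac{9000000}{267289}*(-1) + \frac{129600}{267289}*(-1) = 0 (each basis 2-blade squares to minus the product of its generators' squares); cross terms between blades sharing an index anticommute and cancel; the commuting (index-disjoint) pairs give grade-4 terms 2*c*c'*(blade product), which cancel blade by blade — e_{1234}: -\frac{35616000}{267289} + \frac{5616000}{267289} + \frac{30000000}{267289} = 0; e_{1236}: -\frac{4273920}{267289} + \frac{673920}{267289} + \frac{3600000}{267289} = 0; e_{1246}: -\frac{3600000}{267289} + \frac{3600000}{267289} = 0; e_{1346}: \frac{3600000}{267289} - \frac{3600000}{267289} = 0; e_{2346}: \frac{2160000}{267289} - \frac{2160000}{267289} = 0 — confirming B is simple. So B^2 = 0.
Answer: null-rotation, certificate B^2 = 0. The scalar 0 is the complete invariant here: its sign names the subgroup type.


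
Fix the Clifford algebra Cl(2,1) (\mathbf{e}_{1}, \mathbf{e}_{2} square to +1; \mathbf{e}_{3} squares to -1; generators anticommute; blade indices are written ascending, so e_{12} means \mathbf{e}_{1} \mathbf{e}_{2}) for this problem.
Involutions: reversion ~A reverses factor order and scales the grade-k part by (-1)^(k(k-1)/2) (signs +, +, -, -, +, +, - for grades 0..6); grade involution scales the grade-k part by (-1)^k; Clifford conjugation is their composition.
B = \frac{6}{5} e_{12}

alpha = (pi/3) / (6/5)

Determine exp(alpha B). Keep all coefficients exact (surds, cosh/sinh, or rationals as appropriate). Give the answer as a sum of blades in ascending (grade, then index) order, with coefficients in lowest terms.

B^2 = (\frac{6}{5})^2*(e_{12})^2 = \frac{36}{25}*(-1) = -\frac{36}{25} (a basis 2-blade squares to minus the product of its generators' squares).
B^2 = -\frac{36}{25} — circular case — the even/odd split gives cos and sin: l = \frac{6}{5}, alpha*l = \frac{\pi}{3}, so exp(alpha B) = cos(\frac{\pi}{3}) + (sin(\frac{\pi}{3})/(\frac{6}{5}))*B = \frac{1}{2} + (\frac{5 \sqrt{3}}{12})*B.
Answer: \frac{1}{2} + \frac{\sqrt{3}}{2} e_{12}


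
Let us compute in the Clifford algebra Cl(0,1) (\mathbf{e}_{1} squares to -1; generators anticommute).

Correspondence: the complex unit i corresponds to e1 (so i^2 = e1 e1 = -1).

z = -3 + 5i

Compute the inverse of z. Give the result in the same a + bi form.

In blades: z = -3 + 5 e_{1}.
With qbar = -3 - 5 e_{1} (scalar fixed, mapped units negated), z qbar = 34 (the sum of squared coefficients), so z^-1 = qbar / (34) = -\frac{3}{34} - \frac{5}{34} e_{1}; translating back:
Answer: -\frac{3}{34} - \frac{5}{34}i


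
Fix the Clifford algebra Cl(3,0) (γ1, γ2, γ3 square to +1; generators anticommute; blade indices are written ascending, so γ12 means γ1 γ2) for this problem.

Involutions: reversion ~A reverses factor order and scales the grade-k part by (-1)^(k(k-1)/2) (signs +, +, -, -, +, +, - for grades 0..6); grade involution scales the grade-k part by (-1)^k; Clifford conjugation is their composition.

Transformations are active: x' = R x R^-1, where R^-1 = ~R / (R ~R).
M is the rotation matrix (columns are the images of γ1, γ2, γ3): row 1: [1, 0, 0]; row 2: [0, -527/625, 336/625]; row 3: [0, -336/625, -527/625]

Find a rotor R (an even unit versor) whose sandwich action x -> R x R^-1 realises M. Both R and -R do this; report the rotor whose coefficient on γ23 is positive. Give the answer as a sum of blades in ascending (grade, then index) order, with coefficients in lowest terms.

Method: write R = a + b12*γ12 + b13*γ13 + b23*γ23 with a^2 + b12^2 + b13^2 + b23^2 = 1 (so R^-1 = ~R). Expanding the columns R e_j ~R gives tr M = 4a^2 - 1 and, from the antisymmetric part, M21 - M12 = -4a*b12, M13 - M31 = 4a*b13, M32 - M23 = -4a*b23.
Here tr M = -429/625, so a^2 = (1 + tr M)/4 = 49/625 and a = ±7/25. Taking a = 7/25: M21 - M12 = 0, M13 - M31 = 0, M32 - M23 = -672/625, giving b12 = 0, b13 = 0, b23 = 24/25, i.e. R = 7/25 + 24/25*γ23.
Its γ23 coefficient is already positive.
Answer: 7/25 + 24/25*γ23. Sheet selection: the two-to-one cover makes ±R indistinguishable at the matrix level (trace -429/625), so uniqueness comes from the required sign on γ23.


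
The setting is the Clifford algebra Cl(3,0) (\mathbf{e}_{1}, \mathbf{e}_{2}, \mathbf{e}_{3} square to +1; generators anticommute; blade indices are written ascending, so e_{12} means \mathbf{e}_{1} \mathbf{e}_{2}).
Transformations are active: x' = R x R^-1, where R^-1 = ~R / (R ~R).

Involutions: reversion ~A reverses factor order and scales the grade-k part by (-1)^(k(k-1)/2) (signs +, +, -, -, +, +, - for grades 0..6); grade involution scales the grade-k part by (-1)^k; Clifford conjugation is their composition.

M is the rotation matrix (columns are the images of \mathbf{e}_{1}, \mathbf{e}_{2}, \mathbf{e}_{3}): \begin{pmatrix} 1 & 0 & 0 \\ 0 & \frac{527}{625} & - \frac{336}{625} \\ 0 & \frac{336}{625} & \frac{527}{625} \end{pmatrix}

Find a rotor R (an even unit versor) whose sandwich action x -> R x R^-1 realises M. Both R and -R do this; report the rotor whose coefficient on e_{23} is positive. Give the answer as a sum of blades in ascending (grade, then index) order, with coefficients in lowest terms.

Method: write R = a + b12*e_{12} + b13*e_{13} + b23*e_{23} with a^2 + b12^2 + b13^2 + b23^2 = 1 (so R^-1 = ~R). Expanding the columns R e_j ~R gives tr M = 4a^2 - 1 and, from the antisymmetric part, M21 - M12 = -4a*b12, M13 - M31 = 4a*b13, M32 - M23 = -4a*b23.
Here tr M = \frac{1679}{625}, so a^2 = (1 + tr M)/4 = \frac{576}{625} and a = ±\frac{24}{25}. Taking a = \frac{24}{25}: M21 - M12 = 0, M13 - M31 = 0, M32 - M23 = \frac{672}{625}, giving b12 = 0, b13 = 0, b23 = -\frac{7}{25}, i.e. R = \frac{24}{25} - \frac{7}{25} e_{23}.
Its e_{23} coefficient is negative, so report the other preimage -R.
Answer: -\frac{24}{25} + \frac{7}{25} e_{23}. Sheet selection: the two-to-one cover makes ±R indistinguishable at the matrix level (trace \frac{1679}{625}), so uniqueness comes from the required sign on e_{23}.
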